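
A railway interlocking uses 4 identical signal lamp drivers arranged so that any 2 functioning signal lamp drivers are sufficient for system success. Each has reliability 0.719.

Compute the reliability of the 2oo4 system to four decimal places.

0.9300

R = Σ_{i=2}^{4} C(4,i) p^i (1−p)^{4−i} with p = 0.719
C(4,2)·0.719^2·0.281^2 = 0.244919
C(4,3)·0.719^3·0.281^1 = 0.417785
C(4,4)·0.719^4·0.281^0 = 0.267249
Sum = 0.9300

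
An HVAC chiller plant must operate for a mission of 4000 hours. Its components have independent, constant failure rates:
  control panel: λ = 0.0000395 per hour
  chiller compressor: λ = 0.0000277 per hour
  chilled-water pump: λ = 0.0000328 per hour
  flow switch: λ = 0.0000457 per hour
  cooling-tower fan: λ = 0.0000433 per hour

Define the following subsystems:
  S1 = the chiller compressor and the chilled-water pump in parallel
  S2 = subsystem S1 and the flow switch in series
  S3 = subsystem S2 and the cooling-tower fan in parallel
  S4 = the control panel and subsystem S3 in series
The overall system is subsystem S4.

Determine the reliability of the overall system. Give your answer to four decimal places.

0.8297

R(control panel) = exp(−0.0000395 × 4000) = 0.853850
R(chiller compressor) = exp(−0.0000277 × 4000) = 0.895118
R(chilled-water pump) = exp(−0.0000328 × 4000) = 0.877042
R(flow switch) = exp(−0.0000457 × 4000) = 0.832935
R(cooling-tower fan) = exp(−0.0000433 × 4000) = 0.840969
Parallel (chiller compressor and chilled-water pump): 1 − (1 − 0.895118)(1 − 0.877042) = 0.987104
Series ([0.987104] and flow switch): 0.987104 × 0.832935 = 0.822193
Parallel ([0.822193] and cooling-tower fan): 1 − (1 − 0.822193)(1 − 0.840969) = 0.971723
Series (control panel and [0.971723]): 0.853850 × 0.971723 = 0.8297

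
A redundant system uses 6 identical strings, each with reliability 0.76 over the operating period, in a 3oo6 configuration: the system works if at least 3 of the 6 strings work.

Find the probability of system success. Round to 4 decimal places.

R = Σ_{i=3}^{6} C(6,i) p^i (1−p)^{6−i} with p = 0.76
C(6,3)·0.76^3·0.24^3 = 0.121368
C(6,4)·0.76^4·0.24^2 = 0.288249
C(6,5)·0.76^5·0.24^1 = 0.365116
C(6,6)·0.76^6·0.24^0 = 0.192700
Sum = 0.9674

0.9674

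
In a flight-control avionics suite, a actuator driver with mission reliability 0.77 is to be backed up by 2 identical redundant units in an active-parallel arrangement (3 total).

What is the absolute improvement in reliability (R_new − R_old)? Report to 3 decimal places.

R_before = 0.77
R_after = 1 − (1 − 0.77)^3 = 0.988
ΔR = 0.988 − 0.77 = 0.218

0.218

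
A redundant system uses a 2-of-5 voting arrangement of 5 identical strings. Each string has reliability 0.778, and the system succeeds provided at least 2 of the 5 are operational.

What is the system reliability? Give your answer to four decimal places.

0.9900

R = Σ_{i=2}^{5} C(5,i) p^i (1−p)^{5−i} with p = 0.778
C(5,2)·0.778^2·0.222^3 = 0.066224
C(5,3)·0.778^3·0.222^2 = 0.232084
C(5,4)·0.778^4·0.222^1 = 0.406669
C(5,5)·0.778^5·0.222^0 = 0.285035
Sum = 0.9900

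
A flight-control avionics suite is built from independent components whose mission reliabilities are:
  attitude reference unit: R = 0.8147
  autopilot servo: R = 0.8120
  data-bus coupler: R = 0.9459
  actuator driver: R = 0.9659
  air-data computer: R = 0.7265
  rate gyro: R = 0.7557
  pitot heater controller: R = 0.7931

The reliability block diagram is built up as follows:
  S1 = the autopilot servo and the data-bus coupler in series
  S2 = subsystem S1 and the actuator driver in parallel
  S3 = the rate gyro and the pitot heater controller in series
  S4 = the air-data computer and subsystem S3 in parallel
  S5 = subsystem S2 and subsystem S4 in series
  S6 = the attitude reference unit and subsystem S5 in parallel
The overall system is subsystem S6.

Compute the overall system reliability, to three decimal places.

Series (autopilot servo and data-bus coupler): 0.81200 × 0.94590 = 0.76807
Parallel ([0.76807] and actuator driver): 1 − (1 − 0.76807)(1 − 0.96590) = 0.99209
Series (rate gyro and pitot heater controller): 0.75570 × 0.79310 = 0.59935
Parallel (air-data computer and [0.59935]): 1 − (1 − 0.72650)(1 − 0.59935) = 0.89042
Series ([0.99209] and [0.89042]): 0.99209 × 0.89042 = 0.88338
Parallel (attitude reference unit and [0.88338]): 1 − (1 − 0.81470)(1 − 0.88338) = 0.978

0.978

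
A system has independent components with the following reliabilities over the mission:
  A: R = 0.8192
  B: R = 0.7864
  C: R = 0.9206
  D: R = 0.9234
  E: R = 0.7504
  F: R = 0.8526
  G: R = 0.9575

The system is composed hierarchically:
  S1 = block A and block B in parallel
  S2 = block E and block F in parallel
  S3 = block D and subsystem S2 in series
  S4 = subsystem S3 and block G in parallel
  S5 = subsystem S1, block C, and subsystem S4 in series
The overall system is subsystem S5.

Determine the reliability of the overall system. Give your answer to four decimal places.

Parallel (A and B): 1 − (1 − 0.819200)(1 − 0.786400) = 0.961381
Parallel (E and F): 1 − (1 − 0.750400)(1 − 0.852600) = 0.963209
Series (D and [0.963209]): 0.923400 × 0.963209 = 0.889427
Parallel ([0.889427] and G): 1 − (1 − 0.889427)(1 − 0.957500) = 0.995301
Series ([0.961381], C, and [0.995301]): 0.961381 × 0.920600 × 0.995301 = 0.8809

0.8809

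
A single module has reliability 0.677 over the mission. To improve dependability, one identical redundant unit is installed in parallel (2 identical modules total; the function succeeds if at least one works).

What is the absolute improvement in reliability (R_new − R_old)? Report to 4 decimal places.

0.2187

R_before = 0.677
R_after = 1 − (1 − 0.677)^2 = 0.8957
ΔR = 0.8957 − 0.677 = 0.2187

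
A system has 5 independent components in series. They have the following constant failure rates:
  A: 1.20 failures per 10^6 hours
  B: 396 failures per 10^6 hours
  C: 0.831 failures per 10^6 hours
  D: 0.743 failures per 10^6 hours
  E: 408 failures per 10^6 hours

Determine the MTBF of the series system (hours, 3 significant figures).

1240

Series of exponential components: λ_sys = Σ λ_i
λ_sys = 0.00000120 + 0.000396 + 0.000000831 + 0.000000743 + 0.000408 = 8.0677e-04 /h
MTBF = 1 / λ_sys = 1240 h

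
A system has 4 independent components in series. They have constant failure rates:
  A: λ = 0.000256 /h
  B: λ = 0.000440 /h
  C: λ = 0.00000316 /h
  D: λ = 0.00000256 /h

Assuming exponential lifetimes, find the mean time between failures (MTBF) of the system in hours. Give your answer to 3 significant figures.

Series of exponential components: λ_sys = Σ λ_i
λ_sys = 0.000256 + 0.000440 + 0.00000316 + 0.00000256 = 7.0172e-04 /h
MTBF = 1 / λ_sys = 1430 h

1430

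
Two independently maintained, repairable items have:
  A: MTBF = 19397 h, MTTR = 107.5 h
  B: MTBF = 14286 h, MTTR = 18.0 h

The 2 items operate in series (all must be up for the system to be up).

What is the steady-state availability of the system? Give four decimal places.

0.9932

A(A) = MTBF/(MTBF+MTTR) = 19397/(19397+107.5) = 0.994488
A(B) = MTBF/(MTBF+MTTR) = 14286/(14286+18.0) = 0.998742
Series availability: 0.994488 × 0.998742 = 0.9932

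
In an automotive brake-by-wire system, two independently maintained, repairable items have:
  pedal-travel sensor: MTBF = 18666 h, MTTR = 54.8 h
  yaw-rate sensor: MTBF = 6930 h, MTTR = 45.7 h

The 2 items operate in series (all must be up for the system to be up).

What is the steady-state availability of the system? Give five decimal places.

0.99054

A(pedal-travel sensor) = MTBF/(MTBF+MTTR) = 18666/(18666+54.8) = 0.997073
A(yaw-rate sensor) = MTBF/(MTBF+MTTR) = 6930/(6930+45.7) = 0.993449
Series availability: 0.997073 × 0.993449 = 0.99054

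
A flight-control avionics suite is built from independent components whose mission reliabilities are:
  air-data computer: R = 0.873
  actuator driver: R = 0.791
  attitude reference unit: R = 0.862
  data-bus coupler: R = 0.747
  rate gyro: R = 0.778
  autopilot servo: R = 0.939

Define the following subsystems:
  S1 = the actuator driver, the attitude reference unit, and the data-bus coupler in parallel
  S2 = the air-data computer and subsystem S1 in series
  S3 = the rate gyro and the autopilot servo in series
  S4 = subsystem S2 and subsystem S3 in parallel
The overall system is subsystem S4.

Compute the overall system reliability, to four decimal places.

0.9641

Parallel (actuator driver, attitude reference unit, and data-bus coupler): 1 − (1 − 0.791000)(1 − 0.862000)(1 − 0.747000) = 0.992703
Series (air-data computer and [0.992703]): 0.873000 × 0.992703 = 0.866630
Series (rate gyro and autopilot servo): 0.778000 × 0.939000 = 0.730542
Parallel ([0.866630] and [0.730542]): 1 − (1 − 0.866630)(1 − 0.730542) = 0.9641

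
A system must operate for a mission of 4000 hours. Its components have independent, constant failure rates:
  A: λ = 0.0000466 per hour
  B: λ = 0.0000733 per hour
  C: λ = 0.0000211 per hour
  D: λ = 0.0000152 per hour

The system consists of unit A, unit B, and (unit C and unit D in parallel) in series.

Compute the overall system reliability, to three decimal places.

R(A) = exp(−0.0000466 × 4000) = 0.82994
R(B) = exp(−0.0000733 × 4000) = 0.74587
R(C) = exp(−0.0000211 × 4000) = 0.91906
R(D) = exp(−0.0000152 × 4000) = 0.94101
Parallel (C and D): 1 − (1 − 0.91906)(1 − 0.94101) = 0.99523
Series (A, B, and [0.99523]): 0.82994 × 0.74587 × 0.99523 = 0.616

0.616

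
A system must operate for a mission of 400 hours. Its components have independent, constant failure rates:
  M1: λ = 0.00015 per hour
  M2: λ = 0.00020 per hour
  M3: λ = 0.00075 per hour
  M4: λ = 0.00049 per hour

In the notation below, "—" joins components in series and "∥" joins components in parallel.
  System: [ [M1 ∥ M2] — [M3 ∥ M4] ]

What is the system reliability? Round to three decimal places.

R(M1) = exp(−0.00015 × 400) = 0.94176
R(M2) = exp(−0.00020 × 400) = 0.92312
R(M3) = exp(−0.00075 × 400) = 0.74082
R(M4) = exp(−0.00049 × 400) = 0.82201
Parallel (M1 and M2): 1 − (1 − 0.94176)(1 − 0.92312) = 0.99552
Parallel (M3 and M4): 1 − (1 − 0.74082)(1 − 0.82201) = 0.95387
Series ([0.99552] and [0.95387]): 0.99552 × 0.95387 = 0.950

0.950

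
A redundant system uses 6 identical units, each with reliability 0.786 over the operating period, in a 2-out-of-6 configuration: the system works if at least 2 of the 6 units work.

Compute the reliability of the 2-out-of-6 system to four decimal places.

0.9978

R = Σ_{i=2}^{6} C(6,i) p^i (1−p)^{6−i} with p = 0.786
C(6,2)·0.786^2·0.214^4 = 0.019435
C(6,3)·0.786^3·0.214^3 = 0.095179
C(6,4)·0.786^4·0.214^2 = 0.262186
C(6,5)·0.786^5·0.214^1 = 0.385192
C(6,6)·0.786^6·0.214^0 = 0.235795
Sum = 0.9978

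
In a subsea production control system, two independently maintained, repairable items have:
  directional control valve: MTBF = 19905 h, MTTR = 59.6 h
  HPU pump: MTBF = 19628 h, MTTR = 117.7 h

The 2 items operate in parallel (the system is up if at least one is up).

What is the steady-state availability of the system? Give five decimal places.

0.99998

A(directional control valve) = MTBF/(MTBF+MTTR) = 19905/(19905+59.6) = 0.997015
A(HPU pump) = MTBF/(MTBF+MTTR) = 19628/(19628+117.7) = 0.994039
Parallel availability: 1 − (1 − 0.997015)(1 − 0.994039) = 0.99998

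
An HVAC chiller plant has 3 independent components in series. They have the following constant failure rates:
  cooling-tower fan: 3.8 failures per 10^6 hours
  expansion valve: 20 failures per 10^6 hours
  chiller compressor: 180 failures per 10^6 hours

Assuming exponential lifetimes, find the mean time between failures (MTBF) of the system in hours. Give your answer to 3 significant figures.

Series of exponential components: λ_sys = Σ λ_i
λ_sys = 0.0000038 + 0.000020 + 0.00018 = 2.0380e-04 /h
MTBF = 1 / λ_sys = 4910 h

4910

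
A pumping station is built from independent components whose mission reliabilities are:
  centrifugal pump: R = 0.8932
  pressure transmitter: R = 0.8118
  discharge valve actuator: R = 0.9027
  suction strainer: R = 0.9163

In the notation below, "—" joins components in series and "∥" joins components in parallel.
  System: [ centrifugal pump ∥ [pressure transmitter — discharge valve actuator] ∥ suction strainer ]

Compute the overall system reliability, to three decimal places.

0.998

Series (pressure transmitter and discharge valve actuator): 0.81180 × 0.90270 = 0.73281
Parallel (centrifugal pump, [0.73281], and suction strainer): 1 − (1 − 0.89320)(1 − 0.73281)(1 − 0.91630) = 0.998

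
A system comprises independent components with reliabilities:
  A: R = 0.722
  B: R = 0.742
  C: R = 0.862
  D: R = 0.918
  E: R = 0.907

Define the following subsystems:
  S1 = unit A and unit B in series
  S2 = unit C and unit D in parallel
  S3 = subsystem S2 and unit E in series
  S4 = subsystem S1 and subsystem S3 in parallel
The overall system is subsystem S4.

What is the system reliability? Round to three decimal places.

0.952

Series (A and B): 0.72200 × 0.74200 = 0.53572
Parallel (C and D): 1 − (1 − 0.86200)(1 − 0.91800) = 0.98868
Series ([0.98868] and E): 0.98868 × 0.90700 = 0.89673
Parallel ([0.53572] and [0.89673]): 1 − (1 − 0.53572)(1 − 0.89673) = 0.952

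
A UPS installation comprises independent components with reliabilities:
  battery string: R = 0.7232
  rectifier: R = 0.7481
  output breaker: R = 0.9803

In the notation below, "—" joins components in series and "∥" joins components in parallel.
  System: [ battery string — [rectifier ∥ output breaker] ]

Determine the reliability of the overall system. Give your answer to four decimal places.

0.7196

Parallel (rectifier and output breaker): 1 − (1 − 0.748100)(1 − 0.980300) = 0.995038
Series (battery string and [0.995038]): 0.723200 × 0.995038 = 0.7196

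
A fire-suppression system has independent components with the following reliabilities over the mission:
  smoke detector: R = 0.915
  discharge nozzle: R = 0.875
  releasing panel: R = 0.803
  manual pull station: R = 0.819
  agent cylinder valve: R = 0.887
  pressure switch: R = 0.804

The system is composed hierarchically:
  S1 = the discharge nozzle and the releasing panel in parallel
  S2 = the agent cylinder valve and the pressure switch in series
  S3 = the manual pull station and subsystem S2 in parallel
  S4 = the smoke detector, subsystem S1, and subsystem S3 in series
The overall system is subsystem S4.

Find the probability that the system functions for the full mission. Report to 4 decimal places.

0.8461

Parallel (discharge nozzle and releasing panel): 1 − (1 − 0.875000)(1 − 0.803000) = 0.975375
Series (agent cylinder valve and pressure switch): 0.887000 × 0.804000 = 0.713148
Parallel (manual pull station and [0.713148]): 1 − (1 − 0.819000)(1 − 0.713148) = 0.948080
Series (smoke detector, [0.975375], and [0.948080]): 0.915000 × 0.975375 × 0.948080 = 0.8461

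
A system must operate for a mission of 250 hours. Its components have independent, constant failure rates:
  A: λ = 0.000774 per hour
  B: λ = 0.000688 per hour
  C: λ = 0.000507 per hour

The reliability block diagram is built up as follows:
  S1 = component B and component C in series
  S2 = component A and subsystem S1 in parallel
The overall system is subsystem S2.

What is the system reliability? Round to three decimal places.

0.955

R(A) = exp(−0.000774 × 250) = 0.82407
R(B) = exp(−0.000688 × 250) = 0.84198
R(C) = exp(−0.000507 × 250) = 0.88095
Series (B and C): 0.84198 × 0.88095 = 0.74174
Parallel (A and [0.74174]): 1 − (1 − 0.82407)(1 − 0.74174) = 0.955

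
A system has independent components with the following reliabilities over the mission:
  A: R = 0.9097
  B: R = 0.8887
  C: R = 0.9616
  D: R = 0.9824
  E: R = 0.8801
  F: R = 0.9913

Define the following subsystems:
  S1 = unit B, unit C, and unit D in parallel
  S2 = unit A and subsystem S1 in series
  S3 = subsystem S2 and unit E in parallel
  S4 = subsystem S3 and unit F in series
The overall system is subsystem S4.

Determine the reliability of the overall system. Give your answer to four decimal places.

0.9806

Parallel (B, C, and D): 1 − (1 − 0.888700)(1 − 0.961600)(1 − 0.982400) = 0.999925
Series (A and [0.999925]): 0.909700 × 0.999925 = 0.909632
Parallel ([0.909632] and E): 1 − (1 − 0.909632)(1 − 0.880100) = 0.989165
Series ([0.989165] and F): 0.989165 × 0.991300 = 0.9806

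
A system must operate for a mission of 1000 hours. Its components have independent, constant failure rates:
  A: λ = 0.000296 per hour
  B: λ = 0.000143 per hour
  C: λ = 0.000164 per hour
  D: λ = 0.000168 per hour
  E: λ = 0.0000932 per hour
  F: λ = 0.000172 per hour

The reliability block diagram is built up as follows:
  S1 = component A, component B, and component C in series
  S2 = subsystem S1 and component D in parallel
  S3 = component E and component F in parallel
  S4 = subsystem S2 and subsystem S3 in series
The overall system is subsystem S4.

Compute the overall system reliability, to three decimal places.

R(A) = exp(−0.000296 × 1000) = 0.74379
R(B) = exp(−0.000143 × 1000) = 0.86675
R(C) = exp(−0.000164 × 1000) = 0.84874
R(D) = exp(−0.000168 × 1000) = 0.84535
R(E) = exp(−0.0000932 × 1000) = 0.91101
R(F) = exp(−0.000172 × 1000) = 0.84198
Series (A, B, and C): 0.74379 × 0.86675 × 0.84874 = 0.54717
Parallel ([0.54717] and D): 1 − (1 − 0.54717)(1 − 0.84535) = 0.92997
Parallel (E and F): 1 − (1 − 0.91101)(1 − 0.84198) = 0.98594
Series ([0.92997] and [0.98594]): 0.92997 × 0.98594 = 0.917

0.917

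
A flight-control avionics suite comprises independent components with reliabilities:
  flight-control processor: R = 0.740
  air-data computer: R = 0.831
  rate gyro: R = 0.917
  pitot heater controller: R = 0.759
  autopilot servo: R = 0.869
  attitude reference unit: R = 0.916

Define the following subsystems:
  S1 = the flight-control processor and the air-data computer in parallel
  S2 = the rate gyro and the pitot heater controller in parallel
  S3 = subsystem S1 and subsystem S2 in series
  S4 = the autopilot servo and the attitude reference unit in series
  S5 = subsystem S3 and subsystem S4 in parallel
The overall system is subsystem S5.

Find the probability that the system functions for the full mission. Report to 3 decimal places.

0.987

Parallel (flight-control processor and air-data computer): 1 − (1 − 0.74000)(1 − 0.83100) = 0.95606
Parallel (rate gyro and pitot heater controller): 1 − (1 − 0.91700)(1 − 0.75900) = 0.98000
Series ([0.95606] and [0.98000]): 0.95606 × 0.98000 = 0.93694
Series (autopilot servo and attitude reference unit): 0.86900 × 0.91600 = 0.79600
Parallel ([0.93694] and [0.79600]): 1 − (1 − 0.93694)(1 − 0.79600) = 0.987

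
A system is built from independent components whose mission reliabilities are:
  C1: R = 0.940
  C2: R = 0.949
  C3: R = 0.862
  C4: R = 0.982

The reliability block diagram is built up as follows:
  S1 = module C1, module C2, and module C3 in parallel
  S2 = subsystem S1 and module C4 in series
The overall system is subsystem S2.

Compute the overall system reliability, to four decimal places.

0.9816

Parallel (C1, C2, and C3): 1 − (1 − 0.940000)(1 − 0.949000)(1 − 0.862000) = 0.999578
Series ([0.999578] and C4): 0.999578 × 0.982000 = 0.9816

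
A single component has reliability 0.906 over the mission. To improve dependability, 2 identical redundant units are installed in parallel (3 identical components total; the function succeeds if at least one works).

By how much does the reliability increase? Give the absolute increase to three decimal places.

R_before = 0.906
R_after = 1 − (1 − 0.906)^3 = 0.999
ΔR = 0.999 − 0.906 = 0.093

0.093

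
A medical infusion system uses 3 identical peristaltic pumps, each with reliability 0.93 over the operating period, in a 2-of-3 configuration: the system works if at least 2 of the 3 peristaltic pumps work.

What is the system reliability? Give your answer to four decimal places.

R = Σ_{i=2}^{3} C(3,i) p^i (1−p)^{3−i} with p = 0.93
C(3,2)·0.93^2·0.07^1 = 0.181629
C(3,3)·0.93^3·0.07^0 = 0.804357
Sum = 0.9860

0.9860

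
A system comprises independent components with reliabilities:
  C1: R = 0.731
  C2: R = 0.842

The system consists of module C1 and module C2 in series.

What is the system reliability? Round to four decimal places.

Series (C1 and C2): 0.731000 × 0.842000 = 0.6155

0.6155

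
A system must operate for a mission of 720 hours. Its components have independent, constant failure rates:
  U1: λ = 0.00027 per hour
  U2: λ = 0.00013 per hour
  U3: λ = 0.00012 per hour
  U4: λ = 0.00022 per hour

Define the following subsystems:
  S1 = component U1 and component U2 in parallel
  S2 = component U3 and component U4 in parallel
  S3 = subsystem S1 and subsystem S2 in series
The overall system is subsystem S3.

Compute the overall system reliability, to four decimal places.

0.9723

R(U1) = exp(−0.00027 × 720) = 0.823329
R(U2) = exp(−0.00013 × 720) = 0.910647
R(U3) = exp(−0.00012 × 720) = 0.917227
R(U4) = exp(−0.00022 × 720) = 0.853508
Parallel (U1 and U2): 1 − (1 − 0.823329)(1 − 0.910647) = 0.984214
Parallel (U3 and U4): 1 − (1 − 0.917227)(1 − 0.853508) = 0.987874
Series ([0.984214] and [0.987874]): 0.984214 × 0.987874 = 0.9723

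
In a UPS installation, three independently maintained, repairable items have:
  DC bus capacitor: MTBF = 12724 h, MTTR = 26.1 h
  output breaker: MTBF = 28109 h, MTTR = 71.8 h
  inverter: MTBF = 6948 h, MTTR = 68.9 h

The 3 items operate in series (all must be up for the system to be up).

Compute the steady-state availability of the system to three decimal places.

A(DC bus capacitor) = MTBF/(MTBF+MTTR) = 12724/(12724+26.1) = 0.997953
A(output breaker) = MTBF/(MTBF+MTTR) = 28109/(28109+71.8) = 0.997452
A(inverter) = MTBF/(MTBF+MTTR) = 6948/(6948+68.9) = 0.990181
Series availability: 0.997953 × 0.997452 × 0.990181 = 0.986

0.986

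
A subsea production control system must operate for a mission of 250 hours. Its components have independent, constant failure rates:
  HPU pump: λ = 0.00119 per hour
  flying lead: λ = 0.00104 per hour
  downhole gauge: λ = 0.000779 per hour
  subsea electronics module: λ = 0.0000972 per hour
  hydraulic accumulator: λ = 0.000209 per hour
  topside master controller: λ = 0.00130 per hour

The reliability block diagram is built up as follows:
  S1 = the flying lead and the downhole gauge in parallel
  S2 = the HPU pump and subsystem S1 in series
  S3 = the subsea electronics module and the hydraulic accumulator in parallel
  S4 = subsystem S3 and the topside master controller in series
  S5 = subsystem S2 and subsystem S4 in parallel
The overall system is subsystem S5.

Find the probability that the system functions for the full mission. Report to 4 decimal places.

0.9200

R(HPU pump) = exp(−0.00119 × 250) = 0.742673
R(flying lead) = exp(−0.00104 × 250) = 0.771052
R(downhole gauge) = exp(−0.000779 × 250) = 0.823040
R(subsea electronics module) = exp(−0.0000972 × 250) = 0.975993
R(hydraulic accumulator) = exp(−0.000209 × 250) = 0.949092
R(topside master controller) = exp(−0.00130 × 250) = 0.722527
Parallel (flying lead and downhole gauge): 1 − (1 − 0.771052)(1 − 0.823040) = 0.959485
Series (HPU pump and [0.959485]): 0.742673 × 0.959485 = 0.712584
Parallel (subsea electronics module and hydraulic accumulator): 1 − (1 − 0.975993)(1 − 0.949092) = 0.998778
Series ([0.998778] and topside master controller): 0.998778 × 0.722527 = 0.721644
Parallel ([0.712584] and [0.721644]): 1 − (1 − 0.712584)(1 − 0.721644) = 0.9200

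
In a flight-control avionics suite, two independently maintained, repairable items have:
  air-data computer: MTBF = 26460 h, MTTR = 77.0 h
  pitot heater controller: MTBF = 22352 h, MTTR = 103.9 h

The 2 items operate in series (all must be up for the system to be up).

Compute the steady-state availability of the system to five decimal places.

A(air-data computer) = MTBF/(MTBF+MTTR) = 26460/(26460+77.0) = 0.997098
A(pitot heater controller) = MTBF/(MTBF+MTTR) = 22352/(22352+103.9) = 0.995373
Series availability: 0.997098 × 0.995373 = 0.99248

0.99248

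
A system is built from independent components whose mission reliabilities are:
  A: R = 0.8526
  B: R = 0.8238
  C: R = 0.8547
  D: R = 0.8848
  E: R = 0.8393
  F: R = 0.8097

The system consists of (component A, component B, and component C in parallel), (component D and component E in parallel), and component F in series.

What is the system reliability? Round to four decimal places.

Parallel (A, B, and C): 1 − (1 − 0.852600)(1 − 0.823800)(1 − 0.854700) = 0.996226
Parallel (D and E): 1 − (1 − 0.884800)(1 − 0.839300) = 0.981487
Series ([0.996226], [0.981487], and F): 0.996226 × 0.981487 × 0.809700 = 0.7917

0.7917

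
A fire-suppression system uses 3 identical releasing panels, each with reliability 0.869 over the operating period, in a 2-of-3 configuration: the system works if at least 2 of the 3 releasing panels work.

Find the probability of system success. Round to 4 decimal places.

R = Σ_{i=2}^{3} C(3,i) p^i (1−p)^{3−i} with p = 0.869
C(3,2)·0.869^2·0.131^1 = 0.296778
C(3,3)·0.869^3·0.131^0 = 0.656235
Sum = 0.9530

0.9530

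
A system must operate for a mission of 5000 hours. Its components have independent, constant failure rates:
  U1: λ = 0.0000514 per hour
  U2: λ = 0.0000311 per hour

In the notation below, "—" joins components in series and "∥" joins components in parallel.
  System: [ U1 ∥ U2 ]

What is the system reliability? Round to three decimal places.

0.967

R(U1) = exp(−0.0000514 × 5000) = 0.77337
R(U2) = exp(−0.0000311 × 5000) = 0.85599
Parallel (U1 and U2): 1 − (1 − 0.77337)(1 − 0.85599) = 0.967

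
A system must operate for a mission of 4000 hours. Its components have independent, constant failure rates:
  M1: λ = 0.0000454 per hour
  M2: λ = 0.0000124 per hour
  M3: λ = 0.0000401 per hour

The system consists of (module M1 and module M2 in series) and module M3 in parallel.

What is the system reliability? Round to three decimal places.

0.969

R(M1) = exp(−0.0000454 × 4000) = 0.83393
R(M2) = exp(−0.0000124 × 4000) = 0.95161
R(M3) = exp(−0.0000401 × 4000) = 0.85180
Series (M1 and M2): 0.83393 × 0.95161 = 0.79358
Parallel ([0.79358] and M3): 1 − (1 − 0.79358)(1 − 0.85180) = 0.969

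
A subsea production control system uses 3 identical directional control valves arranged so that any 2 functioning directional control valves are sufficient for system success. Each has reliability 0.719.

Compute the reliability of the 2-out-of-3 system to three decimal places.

0.807

R = Σ_{i=2}^{3} C(3,i) p^i (1−p)^{3−i} with p = 0.719
C(3,2)·0.719^2·0.281^1 = 0.43580
C(3,3)·0.719^3·0.281^0 = 0.37169
Sum = 0.807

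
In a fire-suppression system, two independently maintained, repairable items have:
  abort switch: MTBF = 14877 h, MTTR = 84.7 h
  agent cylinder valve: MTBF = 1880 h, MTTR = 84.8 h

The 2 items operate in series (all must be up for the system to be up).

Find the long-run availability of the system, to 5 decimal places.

A(abort switch) = MTBF/(MTBF+MTTR) = 14877/(14877+84.7) = 0.994339
A(agent cylinder valve) = MTBF/(MTBF+MTTR) = 1880/(1880+84.8) = 0.956840
Series availability: 0.994339 × 0.956840 = 0.95142

0.95142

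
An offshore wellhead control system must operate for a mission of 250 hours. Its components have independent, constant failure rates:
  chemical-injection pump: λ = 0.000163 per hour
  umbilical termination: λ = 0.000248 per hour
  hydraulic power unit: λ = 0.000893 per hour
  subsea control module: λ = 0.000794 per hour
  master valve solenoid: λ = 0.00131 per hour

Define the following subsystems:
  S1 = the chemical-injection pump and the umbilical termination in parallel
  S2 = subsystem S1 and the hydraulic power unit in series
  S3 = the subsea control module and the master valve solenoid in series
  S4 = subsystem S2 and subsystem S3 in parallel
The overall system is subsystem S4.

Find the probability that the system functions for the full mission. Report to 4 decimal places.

R(chemical-injection pump) = exp(−0.000163 × 250) = 0.960069
R(umbilical termination) = exp(−0.000248 × 250) = 0.939883
R(hydraulic power unit) = exp(−0.000893 × 250) = 0.799915
R(subsea control module) = exp(−0.000794 × 250) = 0.819960
R(master valve solenoid) = exp(−0.00131 × 250) = 0.720723
Parallel (chemical-injection pump and umbilical termination): 1 − (1 − 0.960069)(1 − 0.939883) = 0.997599
Series ([0.997599] and hydraulic power unit): 0.997599 × 0.799915 = 0.797994
Series (subsea control module and master valve solenoid): 0.819960 × 0.720723 = 0.590964
Parallel ([0.797994] and [0.590964]): 1 − (1 − 0.797994)(1 − 0.590964) = 0.9174

0.9174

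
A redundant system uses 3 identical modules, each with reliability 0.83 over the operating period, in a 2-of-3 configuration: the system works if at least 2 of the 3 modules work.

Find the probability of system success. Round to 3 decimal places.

0.923

R = Σ_{i=2}^{3} C(3,i) p^i (1−p)^{3−i} with p = 0.83
C(3,2)·0.83^2·0.17^1 = 0.35134
C(3,3)·0.83^3·0.17^0 = 0.57179
Sum = 0.923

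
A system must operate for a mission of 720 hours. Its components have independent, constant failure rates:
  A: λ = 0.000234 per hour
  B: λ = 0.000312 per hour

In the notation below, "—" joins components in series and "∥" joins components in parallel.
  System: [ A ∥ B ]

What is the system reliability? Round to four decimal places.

0.9688

R(A) = exp(−0.000234 × 720) = 0.844948
R(B) = exp(−0.000312 × 720) = 0.798804
Parallel (A and B): 1 − (1 − 0.844948)(1 − 0.798804) = 0.9688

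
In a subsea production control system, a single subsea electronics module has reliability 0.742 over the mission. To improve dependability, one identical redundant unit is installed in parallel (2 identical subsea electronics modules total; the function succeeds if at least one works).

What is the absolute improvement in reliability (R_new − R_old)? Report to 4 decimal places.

0.1914

R_before = 0.742
R_after = 1 − (1 − 0.742)^2 = 0.9334
ΔR = 0.9334 − 0.742 = 0.1914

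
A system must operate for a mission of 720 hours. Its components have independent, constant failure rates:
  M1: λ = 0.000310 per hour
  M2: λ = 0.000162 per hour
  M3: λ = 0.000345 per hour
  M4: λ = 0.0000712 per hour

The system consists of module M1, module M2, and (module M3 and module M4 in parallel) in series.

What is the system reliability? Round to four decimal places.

0.7041

R(M1) = exp(−0.000310 × 720) = 0.799955
R(M2) = exp(−0.000162 × 720) = 0.889906
R(M3) = exp(−0.000345 × 720) = 0.780048
R(M4) = exp(−0.0000712 × 720) = 0.950028
Parallel (M3 and M4): 1 − (1 − 0.780048)(1 − 0.950028) = 0.989009
Series (M1, M2, and [0.989009]): 0.799955 × 0.889906 × 0.989009 = 0.7041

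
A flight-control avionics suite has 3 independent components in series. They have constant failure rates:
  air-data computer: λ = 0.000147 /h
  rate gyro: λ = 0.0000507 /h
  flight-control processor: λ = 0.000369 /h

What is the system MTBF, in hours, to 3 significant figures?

1760

Series of exponential components: λ_sys = Σ λ_i
λ_sys = 0.000147 + 0.0000507 + 0.000369 = 5.6670e-04 /h
MTBF = 1 / λ_sys = 1760 h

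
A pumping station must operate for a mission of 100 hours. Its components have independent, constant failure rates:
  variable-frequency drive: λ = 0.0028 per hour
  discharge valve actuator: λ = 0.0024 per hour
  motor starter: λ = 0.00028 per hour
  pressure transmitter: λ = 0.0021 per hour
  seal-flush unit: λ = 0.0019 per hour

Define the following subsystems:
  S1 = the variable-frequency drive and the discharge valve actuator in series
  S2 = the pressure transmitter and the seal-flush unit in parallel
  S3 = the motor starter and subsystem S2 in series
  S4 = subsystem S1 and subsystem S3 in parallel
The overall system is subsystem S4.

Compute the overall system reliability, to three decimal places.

0.976

R(variable-frequency drive) = exp(−0.0028 × 100) = 0.75578
R(discharge valve actuator) = exp(−0.0024 × 100) = 0.78663
R(motor starter) = exp(−0.00028 × 100) = 0.97239
R(pressure transmitter) = exp(−0.0021 × 100) = 0.81058
R(seal-flush unit) = exp(−0.0019 × 100) = 0.82696
Series (variable-frequency drive and discharge valve actuator): 0.75578 × 0.78663 = 0.59452
Parallel (pressure transmitter and seal-flush unit): 1 − (1 − 0.81058)(1 − 0.82696) = 0.96722
Series (motor starter and [0.96722]): 0.97239 × 0.96722 = 0.94052
Parallel ([0.59452] and [0.94052]): 1 − (1 − 0.59452)(1 − 0.94052) = 0.976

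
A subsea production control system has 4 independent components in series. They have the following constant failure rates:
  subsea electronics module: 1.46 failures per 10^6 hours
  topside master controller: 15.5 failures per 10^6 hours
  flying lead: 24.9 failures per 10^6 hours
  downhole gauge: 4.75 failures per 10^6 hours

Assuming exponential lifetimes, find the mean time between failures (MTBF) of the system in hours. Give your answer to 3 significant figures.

Series of exponential components: λ_sys = Σ λ_i
λ_sys = 0.00000146 + 0.0000155 + 0.0000249 + 0.00000475 = 4.6610e-05 /h
MTBF = 1 / λ_sys = 21500 h

21500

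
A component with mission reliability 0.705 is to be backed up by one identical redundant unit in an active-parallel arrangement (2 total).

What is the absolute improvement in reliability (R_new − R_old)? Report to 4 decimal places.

0.2080

R_before = 0.705
R_after = 1 − (1 − 0.705)^2 = 0.9130
ΔR = 0.9130 − 0.705 = 0.2080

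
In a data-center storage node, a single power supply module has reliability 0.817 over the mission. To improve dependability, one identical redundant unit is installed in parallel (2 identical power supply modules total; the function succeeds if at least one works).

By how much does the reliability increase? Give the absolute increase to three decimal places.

R_before = 0.817
R_after = 1 − (1 − 0.817)^2 = 0.967
ΔR = 0.967 − 0.817 = 0.150

0.150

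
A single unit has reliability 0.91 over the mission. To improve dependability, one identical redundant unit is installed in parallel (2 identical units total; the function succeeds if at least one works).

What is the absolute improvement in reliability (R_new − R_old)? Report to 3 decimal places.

0.082

R_before = 0.91
R_after = 1 − (1 − 0.91)^2 = 0.992
ΔR = 0.992 − 0.91 = 0.082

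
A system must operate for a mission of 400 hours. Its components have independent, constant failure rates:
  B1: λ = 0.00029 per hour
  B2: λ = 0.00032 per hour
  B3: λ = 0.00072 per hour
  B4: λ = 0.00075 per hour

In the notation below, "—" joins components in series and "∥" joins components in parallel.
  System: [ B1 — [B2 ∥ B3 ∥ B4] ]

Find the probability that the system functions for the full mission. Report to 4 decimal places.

R(B1) = exp(−0.00029 × 400) = 0.890475
R(B2) = exp(−0.00032 × 400) = 0.879853
R(B3) = exp(−0.00072 × 400) = 0.749762
R(B4) = exp(−0.00075 × 400) = 0.740818
Parallel (B2, B3, and B4): 1 − (1 − 0.879853)(1 − 0.749762)(1 − 0.740818) = 0.992208
Series (B1 and [0.992208]): 0.890475 × 0.992208 = 0.8835

0.8835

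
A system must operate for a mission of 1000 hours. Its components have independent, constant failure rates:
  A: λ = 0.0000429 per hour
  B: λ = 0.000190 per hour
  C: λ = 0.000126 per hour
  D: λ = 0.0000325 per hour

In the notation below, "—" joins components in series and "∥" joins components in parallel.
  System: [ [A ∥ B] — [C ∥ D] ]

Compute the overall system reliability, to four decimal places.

R(A) = exp(−0.0000429 × 1000) = 0.958007
R(B) = exp(−0.000190 × 1000) = 0.826959
R(C) = exp(−0.000126 × 1000) = 0.881615
R(D) = exp(−0.0000325 × 1000) = 0.968022
Parallel (A and B): 1 − (1 − 0.958007)(1 − 0.826959) = 0.992733
Parallel (C and D): 1 − (1 − 0.881615)(1 − 0.968022) = 0.996214
Series ([0.992733] and [0.996214]): 0.992733 × 0.996214 = 0.9890

0.9890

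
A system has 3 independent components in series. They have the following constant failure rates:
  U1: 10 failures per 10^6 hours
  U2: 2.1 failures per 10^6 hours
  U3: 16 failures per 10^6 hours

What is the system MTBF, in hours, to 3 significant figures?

Series of exponential components: λ_sys = Σ λ_i
λ_sys = 0.000010 + 0.0000021 + 0.000016 = 2.8100e-05 /h
MTBF = 1 / λ_sys = 35600 h

35600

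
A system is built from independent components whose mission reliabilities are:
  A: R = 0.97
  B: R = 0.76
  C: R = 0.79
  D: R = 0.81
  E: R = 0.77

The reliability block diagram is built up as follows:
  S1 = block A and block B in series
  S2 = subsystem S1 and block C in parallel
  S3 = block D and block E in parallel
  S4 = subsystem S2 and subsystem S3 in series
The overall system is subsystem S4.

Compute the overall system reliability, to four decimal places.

Series (A and B): 0.970000 × 0.760000 = 0.737200
Parallel ([0.737200] and C): 1 − (1 − 0.737200)(1 − 0.790000) = 0.944812
Parallel (D and E): 1 − (1 − 0.810000)(1 − 0.770000) = 0.956300
Series ([0.944812] and [0.956300]): 0.944812 × 0.956300 = 0.9035

0.9035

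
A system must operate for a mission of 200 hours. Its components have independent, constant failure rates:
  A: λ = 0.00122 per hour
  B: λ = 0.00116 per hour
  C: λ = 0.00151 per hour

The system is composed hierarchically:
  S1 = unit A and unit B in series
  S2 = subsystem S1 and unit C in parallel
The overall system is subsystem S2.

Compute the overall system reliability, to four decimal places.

R(A) = exp(−0.00122 × 200) = 0.783488
R(B) = exp(−0.00116 × 200) = 0.792946
R(C) = exp(−0.00151 × 200) = 0.739338
Series (A and B): 0.783488 × 0.792946 = 0.621264
Parallel ([0.621264] and C): 1 − (1 − 0.621264)(1 − 0.739338) = 0.9013

0.9013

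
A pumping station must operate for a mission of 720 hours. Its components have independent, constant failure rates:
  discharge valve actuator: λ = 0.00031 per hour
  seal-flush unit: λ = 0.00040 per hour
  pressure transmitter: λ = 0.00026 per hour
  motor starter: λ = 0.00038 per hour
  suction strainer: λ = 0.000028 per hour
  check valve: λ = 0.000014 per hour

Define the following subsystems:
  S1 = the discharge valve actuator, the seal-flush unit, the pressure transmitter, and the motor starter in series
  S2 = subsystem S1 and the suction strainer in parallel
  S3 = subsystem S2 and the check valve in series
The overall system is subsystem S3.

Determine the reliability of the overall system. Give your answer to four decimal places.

0.9777

R(discharge valve actuator) = exp(−0.00031 × 720) = 0.799955
R(seal-flush unit) = exp(−0.00040 × 720) = 0.749762
R(pressure transmitter) = exp(−0.00026 × 720) = 0.829278
R(motor starter) = exp(−0.00038 × 720) = 0.760636
R(suction strainer) = exp(−0.000028 × 720) = 0.980042
R(check valve) = exp(−0.000014 × 720) = 0.989971
Series (discharge valve actuator, seal-flush unit, pressure transmitter, and motor starter): 0.799955 × 0.749762 × 0.829278 × 0.760636 = 0.378326
Parallel ([0.378326] and suction strainer): 1 − (1 − 0.378326)(1 − 0.980042) = 0.987593
Series ([0.987593] and check valve): 0.987593 × 0.989971 = 0.9777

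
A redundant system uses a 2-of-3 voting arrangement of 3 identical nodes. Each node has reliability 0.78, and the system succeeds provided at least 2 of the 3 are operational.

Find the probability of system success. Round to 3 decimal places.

0.876

R = Σ_{i=2}^{3} C(3,i) p^i (1−p)^{3−i} with p = 0.78
C(3,2)·0.78^2·0.22^1 = 0.40154
C(3,3)·0.78^3·0.22^0 = 0.47455
Sum = 0.876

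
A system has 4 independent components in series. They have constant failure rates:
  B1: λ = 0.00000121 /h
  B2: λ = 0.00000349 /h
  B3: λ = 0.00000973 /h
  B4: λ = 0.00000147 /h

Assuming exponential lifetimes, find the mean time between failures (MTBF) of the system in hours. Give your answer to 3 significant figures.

Series of exponential components: λ_sys = Σ λ_i
λ_sys = 0.00000121 + 0.00000349 + 0.00000973 + 0.00000147 = 1.5900e-05 /h
MTBF = 1 / λ_sys = 62900 h

62900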